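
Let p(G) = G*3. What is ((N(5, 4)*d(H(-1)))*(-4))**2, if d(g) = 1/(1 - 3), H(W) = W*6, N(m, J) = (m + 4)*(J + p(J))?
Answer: 82944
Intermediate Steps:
p(G) = 3*G
N(m, J) = 4*J*(4 + m) (N(m, J) = (m + 4)*(J + 3*J) = (4 + m)*(4*J) = 4*J*(4 + m))
H(W) = 6*W
d(g) = -1/2 (d(g) = 1/(-2) = -1/2)
((N(5, 4)*d(H(-1)))*(-4))**2 = (((4*4*(4 + 5))*(-1/2))*(-4))**2 = (((4*4*9)*(-1/2))*(-4))**2 = ((144*(-1/2))*(-4))**2 = (-72*(-4))**2 = 288**2 = 82944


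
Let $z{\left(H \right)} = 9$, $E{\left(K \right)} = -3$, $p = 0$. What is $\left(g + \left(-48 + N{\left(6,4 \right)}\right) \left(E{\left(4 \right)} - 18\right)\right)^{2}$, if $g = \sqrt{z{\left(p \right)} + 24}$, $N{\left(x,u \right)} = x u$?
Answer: $\left(504 + \sqrt{33}\right)^{2} \approx 2.5984 \cdot 10^{5}$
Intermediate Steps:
$N{\left(x,u \right)} = u x$
$g = \sqrt{33}$ ($g = \sqrt{9 + 24} = \sqrt{33} \approx 5.7446$)
$\left(g + \left(-48 + N{\left(6,4 \right)}\right) \left(E{\left(4 \right)} - 18\right)\right)^{2} = \left(\sqrt{33} + \left(-48 + 4 \cdot 6\right) \left(-3 - 18\right)\right)^{2} = \left(\sqrt{33} + \left(-48 + 24\right) \left(-21\right)\right)^{2} = \left(\sqrt{33} - -504\right)^{2} = \left(\sqrt{33} + 504\right)^{2} = \left(504 + \sqrt{33}\right)^{2}$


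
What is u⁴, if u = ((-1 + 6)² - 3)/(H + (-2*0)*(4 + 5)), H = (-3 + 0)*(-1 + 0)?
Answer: 234256/81 ≈ 2892.1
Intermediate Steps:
H = 3 (H = -3*(-1) = 3)
u = 22/3 (u = ((-1 + 6)² - 3)/(3 + (-2*0)*(4 + 5)) = (5² - 3)/(3 + 0*9) = (25 - 3)/(3 + 0) = 22/3 ≈ 7.3333)
u⁴ = (22/3)⁴ = 234256/81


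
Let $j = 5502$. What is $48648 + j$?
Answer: $54150$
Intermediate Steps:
$48648 + j = 48648 + 5502 = 54150$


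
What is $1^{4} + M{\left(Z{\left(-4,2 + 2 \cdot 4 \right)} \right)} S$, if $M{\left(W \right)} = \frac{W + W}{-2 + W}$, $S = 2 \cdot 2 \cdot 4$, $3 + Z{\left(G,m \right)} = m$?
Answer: $\frac{229}{5} \approx 45.8$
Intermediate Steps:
$Z{\left(G,m \right)} = -3 + m$
$S = 16$ ($S = 4 \cdot 4 = 16$)
$M{\left(W \right)} = \frac{2 W}{-2 + W}$
$1^{4} + M{\left(Z{\left(-4,2 + 2 \cdot 4 \right)} \right)} S = 1^{4} + \frac{2 \left(-3 + \left(2 + 2 \cdot 4\right)\right)}{-2 + \left(-3 + \left(2 + 2 \cdot 4\right)\right)} 16 = 1 + \frac{2 \left(-3 + \left(2 + 8\right)\right)}{-2 + \left(-3 + \left(2 + 8\right)\right)} 16 = 1 + \frac{2 \left(-3 + 10\right)}{-2 + \left(-3 + 10\right)} 16 = 1 + 2 \cdot 7 \frac{1}{-2 + 7} \cdot 16 = 1 + 2 \cdot 7 \cdot \frac{1}{5} \cdot 16 = 1 + \frac{14}{5} \cdot 16 = 1 + \frac{224}{5} = \frac{229}{5}$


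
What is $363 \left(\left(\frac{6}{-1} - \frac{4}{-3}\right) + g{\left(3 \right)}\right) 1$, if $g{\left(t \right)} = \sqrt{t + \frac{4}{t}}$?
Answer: $-1694 + 121 \sqrt{39} \approx -938.36$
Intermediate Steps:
$363 \left(\left(\frac{6}{-1} - \frac{4}{-3}\right) + g{\left(3 \right)}\right) 1 = 363 \left(\left(\frac{6}{-1} - \frac{4}{-3}\right) + \sqrt{3 + \frac{4}{3}}\right) 1 = 363 \left(\left(6 \left(-1\right) - - \frac{4}{3}\right) + \sqrt{3 + 4 \cdot \frac{1}{3}}\right) 1 = 363 \left(\left(-6 + \frac{4}{3}\right) + \sqrt{3 + \frac{4}{3}}\right) 1 = 363 \left(- \frac{14}{3} + \sqrt{\frac{13}{3}}\right) 1 = 363 \left(- \frac{14}{3} + \frac{\sqrt{39}}{3}\right) 1 = 363 \left(- \frac{14}{3} + \frac{\sqrt{39}}{3}\right) = -1694 + 121 \sqrt{39}$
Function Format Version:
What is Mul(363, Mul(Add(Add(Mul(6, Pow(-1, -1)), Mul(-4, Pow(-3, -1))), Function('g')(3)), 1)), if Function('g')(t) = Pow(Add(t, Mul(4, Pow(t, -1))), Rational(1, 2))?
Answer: Add(-1694, Mul(121, Pow(39, Rational(1, 2)))) ≈ -938.36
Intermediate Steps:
Mul(363, Mul(Add(Add(Mul(6, Pow(-1, -1)), Mul(-4, Pow(-3, -1))), Function('g')(3)), 1)) = Mul(363, Mul(Add(Add(Mul(6, Pow(-1, -1)), Mul(-4, Pow(-3, -1))), Pow(Add(3, Mul(4, Pow(3, -1))), Rational(1, 2))), 1)) = Mul(363, Mul(Add(Add(Mul(6, -1), Mul(-4, Rational(-1, 3))), Pow(Add(3, Mul(4, Rational(1, 3))), Rational(1, 2))), 1)) = Mul(363, Mul(Add(Add(-6, Rational(4, 3)), Pow(Add(3, Rational(4, 3)), Rational(1, 2))), 1)) = Mul(363, Mul(Add(Rational(-14, 3), Pow(Rational(13, 3), Rational(1, 2))), 1)) = Mul(363, Mul(Add(Rational(-14, 3), Mul(Rational(1, 3), Pow(39, Rational(1, 2)))), 1)) = Mul(363, Add(Rational(-14, 3), Mul(Rational(1, 3), Pow(39, Rational(1, 2))))) = Add(-1694, Mul(121, Pow(39, Rational(1, 2))))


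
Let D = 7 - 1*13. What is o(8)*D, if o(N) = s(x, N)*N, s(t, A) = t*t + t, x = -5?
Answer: -960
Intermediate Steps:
s(t, A) = t + t² (s(t, A) = t² + t = t + t²)
D = -6 (D = 7 - 13 = -6)
o(N) = 20*N (o(N) = (-5*(1 - 5))*N = (-5*(-4))*N = 20*N)
o(8)*D = (20*8)*(-6) = 160*(-6) = -960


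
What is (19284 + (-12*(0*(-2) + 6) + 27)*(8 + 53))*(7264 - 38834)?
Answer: -522136230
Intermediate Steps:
(19284 + (-12*(0*(-2) + 6) + 27)*(8 + 53))*(7264 - 38834) = (19284 + (-12*(0 + 6) + 27)*61)*(-31570) = (19284 + (-12*6 + 27)*61)*(-31570) = (19284 + (-72 + 27)*61)*(-31570) = (19284 - 45*61)*(-31570) = (19284 - 2745)*(-31570) = 16539*(-31570) = -522136230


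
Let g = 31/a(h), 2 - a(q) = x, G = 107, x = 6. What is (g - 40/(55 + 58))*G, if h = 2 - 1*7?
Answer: -391941/452 ≈ -867.13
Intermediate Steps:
h = -5 (h = 2 - 7 = -5)
a(q) = -4 (a(q) = 2 - 1*6 = 2 - 6 = -4)
g = -31/4 (g = 31/(-4) = 31*(-1/4) = -31/4 ≈ -7.7500)
(g - 40/(55 + 58))*G = (-31/4 - 40/(55 + 58))*107 = (-31/4 - 40/113)*107 = -3663/452*107 = -391941/452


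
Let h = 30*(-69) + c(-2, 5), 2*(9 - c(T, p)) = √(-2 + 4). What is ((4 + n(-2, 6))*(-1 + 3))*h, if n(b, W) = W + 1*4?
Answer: -57708 - 14*√2 ≈ -57728.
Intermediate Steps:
c(T, p) = 9 - √2/2 (c(T, p) = 9 - √(-2 + 4)/2 = 9 - √2/2)
n(b, W) = 4 + W (n(b, W) = W + 4 = 4 + W)
h = -2061 - √2/2 (h = 30*(-69) + (9 - √2/2) = -2070 + (9 - √2/2) = -2061 - √2/2 ≈ -2061.7)
((4 + n(-2, 6))*(-1 + 3))*h = ((4 + (4 + 6))*(-1 + 3))*(-2061 - √2/2) = ((4 + 10)*2)*(-2061 - √2/2) = (14*2)*(-2061 - √2/2) = 28*(-2061 - √2/2) = -57708 - 14*√2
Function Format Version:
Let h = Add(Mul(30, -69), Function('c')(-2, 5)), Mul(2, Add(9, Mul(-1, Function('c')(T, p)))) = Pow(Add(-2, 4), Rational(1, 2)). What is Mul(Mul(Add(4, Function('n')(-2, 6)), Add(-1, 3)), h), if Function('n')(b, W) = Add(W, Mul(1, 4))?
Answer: Add(-57708, Mul(-14, Pow(2, Rational(1, 2)))) ≈ -57728.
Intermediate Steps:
Function('c')(T, p) = Add(9, Mul(Rational(-1, 2), Pow(2, Rational(1, 2)))) (Function('c')(T, p) = Add(9, Mul(Rational(-1, 2), Pow(Add(-2, 4), Rational(1, 2)))) = Add(9, Mul(Rational(-1, 2), Pow(2, Rational(1, 2)))))
Function('n')(b, W) = Add(4, W) (Function('n')(b, W) = Add(W, 4) = Add(4, W))
h = Add(-2061, Mul(Rational(-1, 2), Pow(2, Rational(1, 2)))) (h = Add(Mul(30, -69), Add(9, Mul(Rational(-1, 2), Pow(2, Rational(1, 2))))) = Add(-2070, Add(9, Mul(Rational(-1, 2), Pow(2, Rational(1, 2))))) = Add(-2061, Mul(Rational(-1, 2), Pow(2, Rational(1, 2)))) ≈ -2061.7)
Mul(Mul(Add(4, Function('n')(-2, 6)), Add(-1, 3)), h) = Mul(Mul(Add(4, Add(4, 6)), Add(-1, 3)), Add(-2061, Mul(Rational(-1, 2), Pow(2, Rational(1, 2))))) = Mul(Mul(Add(4, 10), 2), Add(-2061, Mul(Rational(-1, 2), Pow(2, Rational(1, 2))))) = Mul(Mul(14, 2), Add(-2061, Mul(Rational(-1, 2), Pow(2, Rational(1, 2))))) = Mul(28, Add(-2061, Mul(Rational(-1, 2), Pow(2, Rational(1, 2))))) = Add(-57708, Mul(-14, Pow(2, Rational(1, 2))))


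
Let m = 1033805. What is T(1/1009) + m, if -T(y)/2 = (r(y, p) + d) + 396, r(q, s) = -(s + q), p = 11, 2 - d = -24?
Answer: 1042279849/1009 ≈ 1.0330e+6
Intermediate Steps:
d = 26 (d = 2 - 1*(-24) = 2 + 24 = 26)
r(q, s) = -q - s (r(q, s) = -(q + s) = -q - s)
T(y) = -822 + 2*y (T(y) = -2*(((-y - 1*11) + 26) + 396) = -2*(((-y - 11) + 26) + 396) = -2*(((-11 - y) + 26) + 396) = -2*((15 - y) + 396) = -2*(411 - y) = -822 + 2*y)
T(1/1009) + m = (-822 + 2/1009) + 1033805 = -829396/1009 + 1033805 = 1042279849/1009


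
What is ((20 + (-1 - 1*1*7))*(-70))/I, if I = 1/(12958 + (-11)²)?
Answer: -10986360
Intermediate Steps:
I = 1/13079 (I = 1/(12958 + 121) = 1/13079 ≈ 7.6458e-5)
((20 + (-1 - 1*1*7))*(-70))/I = ((20 + (-1 - 1*1*7))*(-70))/(1/13079) = ((20 + (-1 - 1*7))*(-70))*13079 = ((20 + (-1 - 7))*(-70))*13079 = ((20 - 8)*(-70))*13079 = (12*(-70))*13079 = -840*13079 = -10986360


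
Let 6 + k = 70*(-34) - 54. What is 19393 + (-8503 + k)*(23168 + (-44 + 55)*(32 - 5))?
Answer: -256758102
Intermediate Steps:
k = -2440 (k = -6 + (70*(-34) - 54) = -6 + (-2380 - 54) = -6 - 2434 = -2440)
19393 + (-8503 + k)*(23168 + (-44 + 55)*(32 - 5)) = 19393 + (-8503 - 2440)*(23168 + (-44 + 55)*(32 - 5)) = 19393 - 10943*(23168 + 11*27) = 19393 - 10943*(23168 + 297) = 19393 - 10943*23465 = 19393 - 256777495 = -256758102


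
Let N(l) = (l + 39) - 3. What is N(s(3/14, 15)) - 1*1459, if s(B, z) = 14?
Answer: -1409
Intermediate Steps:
N(l) = 36 + l (N(l) = (39 + l) - 3 = 36 + l)
N(s(3/14, 15)) - 1*1459 = (36 + 14) - 1*1459 = 50 - 1459 = -1409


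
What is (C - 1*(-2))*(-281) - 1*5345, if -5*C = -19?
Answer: -34874/5 ≈ -6974.8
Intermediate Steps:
C = 19/5 (C = -⅕*(-19) = 19/5 ≈ 3.8000)
(C - 1*(-2))*(-281) - 1*5345 = (19/5 - 1*(-2))*(-281) - 1*5345 = (19/5 + 2)*(-281) - 5345 = (29/5)*(-281) - 5345 = -8149/5 - 5345 = -34874/5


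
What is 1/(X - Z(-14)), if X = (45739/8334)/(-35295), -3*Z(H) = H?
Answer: -294148530/1372738879 ≈ -0.21428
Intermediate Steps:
Z(H) = -H/3
X = -45739/294148530 (X = (45739*(1/8334))*(-1/35295) = (45739/8334)*(-1/35295) = -45739/294148530 ≈ -0.00015550)
1/(X - Z(-14)) = 1/(-45739/294148530 - (-1)*(-14)/3) = 1/(-45739/294148530 - 1*14/3) = 1/(-45739/294148530 - 14/3) = 1/(-1372738879/294148530) = -294148530/1372738879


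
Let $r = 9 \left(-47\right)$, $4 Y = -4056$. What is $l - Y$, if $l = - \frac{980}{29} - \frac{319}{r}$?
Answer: $\frac{12033449}{12267} \approx 980.96$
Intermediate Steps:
$Y = -1014$ ($Y = \frac{1}{4} \left(-4056\right) = -1014$)
$r = -423$
$l = - \frac{405289}{12267}$ ($l = - \frac{980}{29} - \frac{319}{-423} = \left(-980\right) \frac{1}{29} - - \frac{319}{423} = - \frac{980}{29} + \frac{319}{423} = - \frac{405289}{12267} \approx -33.039$)
$l - Y = - \frac{405289}{12267} - -1014 = - \frac{405289}{12267} + 1014 = \frac{12033449}{12267}$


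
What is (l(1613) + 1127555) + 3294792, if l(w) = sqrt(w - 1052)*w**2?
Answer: 4422347 + 2601769*sqrt(561) ≈ 6.6046e+7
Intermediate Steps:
l(w) = w**2*sqrt(-1052 + w) (l(w) = sqrt(-1052 + w)*w**2 = w**2*sqrt(-1052 + w))
(l(1613) + 1127555) + 3294792 = (1613**2*sqrt(-1052 + 1613) + 1127555) + 3294792 = (2601769*sqrt(561) + 1127555) + 3294792 = (1127555 + 2601769*sqrt(561)) + 3294792 = 4422347 + 2601769*sqrt(561)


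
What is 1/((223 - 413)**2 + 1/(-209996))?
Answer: 209996/7580855599 ≈ 2.7701e-5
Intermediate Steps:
1/((223 - 413)**2 + 1/(-209996)) = 1/((-190)**2 - 1/209996) = 1/(36100 - 1/209996) = 1/(7580855599/209996) = 209996/7580855599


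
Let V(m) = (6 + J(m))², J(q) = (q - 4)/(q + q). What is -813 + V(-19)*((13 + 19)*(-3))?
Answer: -1805517/361 ≈ -5001.4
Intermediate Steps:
J(q) = (-4 + q)/(2*q) (J(q) = (-4 + q)/((2*q)) = (-4 + q)*(1/(2*q)) = (-4 + q)/(2*q))
V(m) = (6 + (-4 + m)/(2*m))²
-813 + V(-19)*((13 + 19)*(-3)) = -813 + ((¼)*(-4 + 13*(-19))²/(-19)²)*((13 + 19)*(-3)) = -813 + ((¼)*(1/361)*(-4 - 247)²)*(32*(-3)) = -813 + ((¼)*(1/361)*(-251)²)*(-96) = -813 + ((¼)*(1/361)*63001)*(-96) = -813 + (63001/1444)*(-96) = -813 - 1512024/361 = -1805517/361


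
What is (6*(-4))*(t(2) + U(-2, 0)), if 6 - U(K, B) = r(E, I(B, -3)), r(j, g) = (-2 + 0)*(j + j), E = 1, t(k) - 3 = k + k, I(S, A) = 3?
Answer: -408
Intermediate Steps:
t(k) = 3 + 2*k (t(k) = 3 + (k + k) = 3 + 2*k)
r(j, g) = -4*j
U(K, B) = 10 (U(K, B) = 6 - (-4) = 6 - 1*(-4) = 6 + 4 = 10)
(6*(-4))*(t(2) + U(-2, 0)) = (6*(-4))*((3 + 2*2) + 10) = -24*((3 + 4) + 10) = -24*(7 + 10) = -24*17 = -408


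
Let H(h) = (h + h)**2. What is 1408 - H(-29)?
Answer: -1956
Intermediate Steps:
H(h) = 4*h**2 (H(h) = (2*h)**2 = 4*h**2)
1408 - H(-29) = 1408 - 4*(-29)**2 = 1408 - 4*841 = 1408 - 1*3364 = 1408 - 3364 = -1956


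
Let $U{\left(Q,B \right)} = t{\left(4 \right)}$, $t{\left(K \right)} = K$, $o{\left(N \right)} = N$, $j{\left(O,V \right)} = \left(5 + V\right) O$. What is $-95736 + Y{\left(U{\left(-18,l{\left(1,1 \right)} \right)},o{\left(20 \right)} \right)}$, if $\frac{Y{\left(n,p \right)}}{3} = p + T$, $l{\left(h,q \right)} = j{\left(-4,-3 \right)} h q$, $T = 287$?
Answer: $-94815$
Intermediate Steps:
$j{\left(O,V \right)} = O \left(5 + V\right)$
$l{\left(h,q \right)} = - 8 h q$ ($l{\left(h,q \right)} = - 4 \left(5 - 3\right) h q = \left(-4\right) 2 h q = - 8 h q$)
$U{\left(Q,B \right)} = 4$
$Y{\left(n,p \right)} = 861 + 3 p$ ($Y{\left(n,p \right)} = 3 \left(p + 287\right) = 3 \left(287 + p\right) = 861 + 3 p$)
$-95736 + Y{\left(U{\left(-18,l{\left(1,1 \right)} \right)},o{\left(20 \right)} \right)} = -95736 + \left(861 + 3 \cdot 20\right) = -95736 + \left(861 + 60\right) = -95736 + 921 = -94815$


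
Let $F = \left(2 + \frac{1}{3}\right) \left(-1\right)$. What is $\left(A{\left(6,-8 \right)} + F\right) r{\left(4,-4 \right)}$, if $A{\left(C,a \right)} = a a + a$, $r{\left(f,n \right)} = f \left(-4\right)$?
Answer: $- \frac{2576}{3} \approx -858.67$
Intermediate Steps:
$r{\left(f,n \right)} = - 4 f$
$A{\left(C,a \right)} = a + a^{2}$ ($A{\left(C,a \right)} = a^{2} + a = a + a^{2}$)
$F = - \frac{7}{3}$ ($F = \left(2 + \frac{1}{3}\right) \left(-1\right) = \frac{7}{3} \left(-1\right) = - \frac{7}{3} \approx -2.3333$)
$\left(A{\left(6,-8 \right)} + F\right) r{\left(4,-4 \right)} = \left(- 8 \left(1 - 8\right) - \frac{7}{3}\right) \left(\left(-4\right) 4\right) = \left(\left(-8\right) \left(-7\right) - \frac{7}{3}\right) \left(-16\right) = \left(56 - \frac{7}{3}\right) \left(-16\right) = \frac{161}{3} \left(-16\right) = - \frac{2576}{3}$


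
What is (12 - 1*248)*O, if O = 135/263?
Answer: -31860/263 ≈ -121.14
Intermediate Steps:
O = 135/263 (O = 135*(1/263) = 135/263 ≈ 0.51331)
(12 - 1*248)*O = (12 - 1*248)*(135/263) = (12 - 248)*(135/263) = -236*135/263 = -31860/263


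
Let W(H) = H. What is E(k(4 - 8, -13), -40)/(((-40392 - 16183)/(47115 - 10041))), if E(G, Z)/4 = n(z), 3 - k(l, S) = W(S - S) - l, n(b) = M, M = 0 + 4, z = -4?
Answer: -593184/56575 ≈ -10.485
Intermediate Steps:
M = 4
n(b) = 4
k(l, S) = 3 + l (k(l, S) = 3 - ((S - S) - l) = 3 - (0 - l) = 3 - (-1)*l = 3 + l)
E(G, Z) = 16 (E(G, Z) = 4*4 = 16)
E(k(4 - 8, -13), -40)/(((-40392 - 16183)/(47115 - 10041))) = 16/(((-40392 - 16183)/(47115 - 10041))) = 16/((-56575/37074)) = 16/((-56575*1/37074)) = 16/(-56575/37074) = 16*(-37074/56575) = -593184/56575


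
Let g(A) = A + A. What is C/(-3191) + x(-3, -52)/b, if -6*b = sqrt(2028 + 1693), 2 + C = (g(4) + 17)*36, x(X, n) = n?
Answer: 940814/194651 ≈ 4.8333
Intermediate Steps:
g(A) = 2*A
C = 898 (C = -2 + (2*4 + 17)*36 = -2 + (8 + 17)*36 = -2 + 25*36 = -2 + 900 = 898)
b = -61/6 (b = -sqrt(2028 + 1693)/6 = -sqrt(3721)/6 = -1/6*61 = -61/6 ≈ -10.167)
C/(-3191) + x(-3, -52)/b = 898/(-3191) - 52/(-61/6) = 898*(-1/3191) - 52*(-6/61) = -898/3191 + 312/61 = 940814/194651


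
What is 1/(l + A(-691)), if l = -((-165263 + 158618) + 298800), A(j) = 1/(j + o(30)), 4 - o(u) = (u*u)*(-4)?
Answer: -2913/851047514 ≈ -3.4228e-6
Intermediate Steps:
o(u) = 4 + 4*u**2 (o(u) = 4 - u*u*(-4) = 4 - u**2*(-4) = 4 - (-4)*u**2 = 4 + 4*u**2)
A(j) = 1/(3604 + j) (A(j) = 1/(j + (4 + 4*30**2)) = 1/(j + (4 + 4*900)) = 1/(j + (4 + 3600)) = 1/(j + 3604) = 1/(3604 + j))
l = -292155 (l = -(-6645 + 298800) = -1*292155 = -292155)
1/(l + A(-691)) = 1/(-292155 + 1/(3604 - 691)) = 1/(-292155 + 1/2913) = 1/(-851047514/2913) = -2913/851047514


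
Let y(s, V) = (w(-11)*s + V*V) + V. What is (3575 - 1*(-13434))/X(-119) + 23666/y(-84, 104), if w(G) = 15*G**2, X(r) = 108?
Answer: 200408161/1273860 ≈ 157.32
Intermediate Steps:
y(s, V) = V + V**2 + 1815*s (y(s, V) = ((15*(-11)**2)*s + V*V) + V = ((15*121)*s + V**2) + V = (1815*s + V**2) + V = (V**2 + 1815*s) + V = V + V**2 + 1815*s)
(3575 - 1*(-13434))/X(-119) + 23666/y(-84, 104) = (3575 - 1*(-13434))/108 + 23666/(104 + 104**2 + 1815*(-84)) = (3575 + 13434)*(1/108) + 23666/(104 + 10816 - 152460) = 17009*(1/108) + 23666/(-141540) = 17009/108 + 23666*(-1/141540) = 17009/108 - 11833/70770 = 200408161/1273860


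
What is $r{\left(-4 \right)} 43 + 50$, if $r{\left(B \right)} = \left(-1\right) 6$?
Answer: $-208$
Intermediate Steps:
$r{\left(B \right)} = -6$
$r{\left(-4 \right)} 43 + 50 = \left(-6\right) 43 + 50 = -258 + 50 = -208$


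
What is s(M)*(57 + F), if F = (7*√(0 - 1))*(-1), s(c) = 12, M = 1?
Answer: 684 - 84*I ≈ 684.0 - 84.0*I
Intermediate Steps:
F = -7*I (F = (7*√(-1))*(-1) = (7*I)*(-1) = -7*I ≈ -7.0*I)
s(M)*(57 + F) = 12*(57 - 7*I) = 684 - 84*I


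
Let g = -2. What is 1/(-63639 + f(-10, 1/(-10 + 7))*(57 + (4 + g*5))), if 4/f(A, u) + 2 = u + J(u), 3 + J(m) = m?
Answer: -1/63675 ≈ -1.5705e-5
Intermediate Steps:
J(m) = -3 + m
f(A, u) = 4/(-5 + 2*u) (f(A, u) = 4/(-2 + (u + (-3 + u))) = 4/(-2 + (-3 + 2*u)) = 4/(-5 + 2*u))
1/(-63639 + f(-10, 1/(-10 + 7))*(57 + (4 + g*5))) = 1/(-63639 + (4/(-5 + 2/(-10 + 7)))*(57 + (4 - 2*5))) = 1/(-63639 + (4/(-5 + 2/(-3)))*(57 + (4 - 10))) = 1/(-63639 + (4/(-5 + 2*(-⅓)))*(57 - 6)) = 1/(-63639 + (4/(-5 - ⅔))*51) = 1/(-63639 + (4/(-17/3))*51) = 1/(-63639 + (4*(-3/17))*51) = 1/(-63639 - 12/17*51) = 1/(-63639 - 36) = 1/(-63675) = -1/63675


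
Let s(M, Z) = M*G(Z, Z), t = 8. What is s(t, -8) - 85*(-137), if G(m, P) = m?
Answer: 11581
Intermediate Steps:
s(M, Z) = M*Z
s(t, -8) - 85*(-137) = 8*(-8) - 85*(-137) = -64 + 11645 = 11581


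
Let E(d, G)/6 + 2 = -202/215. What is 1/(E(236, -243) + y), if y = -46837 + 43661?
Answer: -215/686632 ≈ -0.00031312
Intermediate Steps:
E(d, G) = -3792/215 (E(d, G) = -12 + 6*(-202/215) = -12 - 1212/215 = -3792/215)
y = -3176
1/(E(236, -243) + y) = 1/(-3792/215 - 3176) = 1/(-686632/215) = -215/686632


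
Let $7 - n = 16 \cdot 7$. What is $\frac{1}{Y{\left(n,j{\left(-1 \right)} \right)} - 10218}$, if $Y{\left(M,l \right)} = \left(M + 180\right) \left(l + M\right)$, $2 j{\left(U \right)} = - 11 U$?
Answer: $- \frac{2}{35361} \approx -5.656 \cdot 10^{-5}$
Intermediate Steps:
$j{\left(U \right)} = - \frac{11 U}{2}$ ($j{\left(U \right)} = \frac{\left(-11\right) U}{2} = - \frac{11 U}{2}$)
$n = -105$ ($n = 7 - 16 \cdot 7 = 7 - 112 = -105$)
$Y{\left(M,l \right)} = \left(180 + M\right) \left(M + l\right)$
$\frac{1}{Y{\left(n,j{\left(-1 \right)} \right)} - 10218} = \frac{1}{\left(\left(-105\right)^{2} + 180 \left(-105\right) + 180 \left(\left(- \frac{11}{2}\right) \left(-1\right)\right) - 105 \left(\left(- \frac{11}{2}\right) \left(-1\right)\right)\right) - 10218} = \frac{1}{\left(11025 - 18900 + 180 \cdot \frac{11}{2} - \frac{1155}{2}\right) - 10218} = \frac{1}{\left(11025 - 18900 + 990 - \frac{1155}{2}\right) - 10218} = \frac{1}{- \frac{14925}{2} - 10218} = \frac{1}{- \frac{35361}{2}} = - \frac{2}{35361}$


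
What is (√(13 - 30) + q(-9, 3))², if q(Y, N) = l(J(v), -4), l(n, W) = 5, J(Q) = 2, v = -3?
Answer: (5 + I*√17)² ≈ 8.0 + 41.231*I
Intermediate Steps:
q(Y, N) = 5
(√(13 - 30) + q(-9, 3))² = (√(13 - 30) + 5)² = (√(-17) + 5)² = (I*√17 + 5)² = (5 + I*√17)²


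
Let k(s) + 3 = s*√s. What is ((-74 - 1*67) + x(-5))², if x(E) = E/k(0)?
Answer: 174724/9 ≈ 19414.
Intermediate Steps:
k(s) = -3 + s^(3/2) (k(s) = -3 + s*√s = -3 + s^(3/2))
x(E) = -E/3 (x(E) = E/(-3 + 0^(3/2)) = E/(-3 + 0) = E/(-3) = E*(-⅓) = -E/3)
((-74 - 1*67) + x(-5))² = ((-74 - 1*67) - ⅓*(-5))² = ((-74 - 67) + 5/3)² = (-141 + 5/3)² = (-418/3)² = 174724/9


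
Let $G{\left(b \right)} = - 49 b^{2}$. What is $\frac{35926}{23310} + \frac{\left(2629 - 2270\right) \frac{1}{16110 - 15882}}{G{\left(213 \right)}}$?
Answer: $\frac{144520100453}{93769556580} \approx 1.5412$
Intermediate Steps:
$\frac{35926}{23310} + \frac{\left(2629 - 2270\right) \frac{1}{16110 - 15882}}{G{\left(213 \right)}} = \frac{35926}{23310} + \frac{\left(2629 - 2270\right) \frac{1}{16110 - 15882}}{\left(-49\right) 213^{2}} = 35926 \cdot \frac{1}{23310} + \frac{359 \cdot \frac{1}{228}}{\left(-49\right) 45369} = \frac{17963}{11655} + \frac{359 \cdot \frac{1}{228}}{-2223081} = \frac{17963}{11655} + \frac{359}{228} \left(- \frac{1}{2223081}\right) = \frac{17963}{11655} - \frac{359}{506862468} = \frac{144520100453}{93769556580}$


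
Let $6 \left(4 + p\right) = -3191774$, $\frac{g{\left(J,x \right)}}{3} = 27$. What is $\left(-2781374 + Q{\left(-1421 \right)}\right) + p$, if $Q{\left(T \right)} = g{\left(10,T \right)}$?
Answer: $- \frac{9939778}{3} \approx -3.3133 \cdot 10^{6}$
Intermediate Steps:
$g{\left(J,x \right)} = 81$ ($g{\left(J,x \right)} = 3 \cdot 27 = 81$)
$Q{\left(T \right)} = 81$
$p = - \frac{1595899}{3}$ ($p = -4 + \frac{1}{6} \left(-3191774\right) = -4 - \frac{1595887}{3} = - \frac{1595899}{3} \approx -5.3197 \cdot 10^{5}$)
$\left(-2781374 + Q{\left(-1421 \right)}\right) + p = \left(-2781374 + 81\right) - \frac{1595899}{3} = -2781293 - \frac{1595899}{3} = - \frac{9939778}{3}$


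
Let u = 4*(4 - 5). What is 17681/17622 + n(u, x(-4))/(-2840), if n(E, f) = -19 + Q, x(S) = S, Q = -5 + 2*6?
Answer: 3151594/3127905 ≈ 1.0076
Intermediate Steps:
Q = 7 (Q = -5 + 12 = 7)
u = -4 (u = 4*(-1) = -4)
n(E, f) = -12 (n(E, f) = -19 + 7 = -12)
17681/17622 + n(u, x(-4))/(-2840) = 17681/17622 - 12/(-2840) = 17681*(1/17622) - 12*(-1/2840) = 17681/17622 + 3/710 = 3151594/3127905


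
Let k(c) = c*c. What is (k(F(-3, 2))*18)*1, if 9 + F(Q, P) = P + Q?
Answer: 1800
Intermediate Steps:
F(Q, P) = -9 + P + Q (F(Q, P) = -9 + (P + Q) = -9 + P + Q)
k(c) = c²
(k(F(-3, 2))*18)*1 = ((-9 + 2 - 3)²*18)*1 = ((-10)²*18)*1 = (100*18)*1 = 1800*1 = 1800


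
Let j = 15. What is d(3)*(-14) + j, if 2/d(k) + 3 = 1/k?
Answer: 51/2 ≈ 25.500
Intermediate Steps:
d(k) = 2/(-3 + 1/k)
d(3)*(-14) + j = -2*3/(-1 + 3*3)*(-14) + 15 = -2*3/(-1 + 9)*(-14) + 15 = -2*3/8*(-14) + 15 = -2*3*⅛*(-14) + 15 = -¾*(-14) + 15 = 21/2 + 15 = 51/2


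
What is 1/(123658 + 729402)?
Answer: 1/853060 ≈ 1.1723e-6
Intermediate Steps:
1/(123658 + 729402) = 1/853060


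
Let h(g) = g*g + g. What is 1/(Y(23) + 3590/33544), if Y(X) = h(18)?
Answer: 16772/5737819 ≈ 0.0029231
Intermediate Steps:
h(g) = g + g**2 (h(g) = g**2 + g = g + g**2)
Y(X) = 342 (Y(X) = 18*(1 + 18) = 18*19 = 342)
1/(Y(23) + 3590/33544) = 1/(342 + 3590/33544) = 1/(342 + 3590*(1/33544)) = 1/(342 + 1795/16772) = 1/(5737819/16772) = 16772/5737819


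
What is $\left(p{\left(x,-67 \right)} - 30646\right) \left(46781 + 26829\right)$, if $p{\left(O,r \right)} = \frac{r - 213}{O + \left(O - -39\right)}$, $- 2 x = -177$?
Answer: $- \frac{60910581970}{27} \approx -2.2559 \cdot 10^{9}$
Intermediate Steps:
$x = \frac{177}{2}$ ($x = \left(- \frac{1}{2}\right) \left(-177\right) = \frac{177}{2} \approx 88.5$)
$p{\left(O,r \right)} = \frac{-213 + r}{39 + 2 O}$ ($p{\left(O,r \right)} = \frac{-213 + r}{O + \left(O + 39\right)} = \frac{-213 + r}{O + \left(39 + O\right)} = \frac{-213 + r}{39 + 2 O}$)
$\left(p{\left(x,-67 \right)} - 30646\right) \left(46781 + 26829\right) = \left(\frac{-213 - 67}{39 + 2 \cdot \frac{177}{2}} - 30646\right) \left(46781 + 26829\right) = \left(\frac{1}{39 + 177} \left(-280\right) - 30646\right) 73610 = \left(\frac{1}{216} \left(-280\right) - 30646\right) 73610 = \left(- \frac{35}{27} - 30646\right) 73610 = \left(- \frac{827477}{27}\right) 73610 = - \frac{60910581970}{27}$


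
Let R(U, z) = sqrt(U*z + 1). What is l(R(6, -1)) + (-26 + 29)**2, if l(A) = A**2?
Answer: 4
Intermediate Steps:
R(U, z) = sqrt(1 + U*z)
l(R(6, -1)) + (-26 + 29)**2 = (sqrt(1 + 6*(-1)))**2 + (-26 + 29)**2 = (sqrt(1 - 6))**2 + 3**2 = (sqrt(-5))**2 + 9 = (I*sqrt(5))**2 + 9 = -5 + 9 = 4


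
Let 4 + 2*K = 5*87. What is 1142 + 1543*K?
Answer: 667317/2 ≈ 3.3366e+5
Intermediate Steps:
K = 431/2 (K = -2 + (5*87)/2 = -2 + (½)*435 = -2 + 435/2 = 431/2 ≈ 215.50)
1142 + 1543*K = 1142 + 1543*(431/2) = 1142 + 665033/2 = 667317/2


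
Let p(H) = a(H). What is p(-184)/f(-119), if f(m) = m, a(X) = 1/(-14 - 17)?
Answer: 1/3689 ≈ 0.00027108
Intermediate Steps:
a(X) = -1/31 (a(X) = 1/(-31) = -1/31)
p(H) = -1/31
p(-184)/f(-119) = -1/31/(-119) = -1/31*(-1/119) = 1/3689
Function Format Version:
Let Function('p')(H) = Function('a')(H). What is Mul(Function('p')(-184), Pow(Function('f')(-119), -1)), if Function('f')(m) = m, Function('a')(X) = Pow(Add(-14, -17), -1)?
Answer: Rational(1, 3689) ≈ 0.00027108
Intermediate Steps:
Function('a')(X) = Rational(-1, 31) (Function('a')(X) = Pow(-31, -1) = Rational(-1, 31))
Function('p')(H) = Rational(-1, 31)
Mul(Function('p')(-184), Pow(Function('f')(-119), -1)) = Mul(Rational(-1, 31), Pow(-119, -1)) = Mul(Rational(-1, 31), Rational(-1, 119)) = Rational(1, 3689)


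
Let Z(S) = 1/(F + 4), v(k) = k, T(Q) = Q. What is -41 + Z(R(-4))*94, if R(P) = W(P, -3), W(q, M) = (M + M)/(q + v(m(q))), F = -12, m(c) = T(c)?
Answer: -211/4 ≈ -52.750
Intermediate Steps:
m(c) = c
W(q, M) = M/q (W(q, M) = (M + M)/(q + q) = (2*M)/((2*q)) = (2*M)*(1/(2*q)) = M/q)
R(P) = -3/P
Z(S) = -1/8 (Z(S) = 1/(-12 + 4) = 1/(-8) = -1/8)
-41 + Z(R(-4))*94 = -41 - 1/8*94 = -41 - 47/4 = -211/4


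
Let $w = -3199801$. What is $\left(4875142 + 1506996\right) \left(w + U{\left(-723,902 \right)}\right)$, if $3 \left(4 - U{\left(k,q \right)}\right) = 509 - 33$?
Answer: $- \frac{61267675975646}{3} \approx -2.0423 \cdot 10^{13}$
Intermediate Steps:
$U{\left(k,q \right)} = - \frac{464}{3}$ ($U{\left(k,q \right)} = 4 - \frac{509 - 33}{3} = 4 - \frac{476}{3} = - \frac{464}{3}$)
$\left(4875142 + 1506996\right) \left(w + U{\left(-723,902 \right)}\right) = \left(4875142 + 1506996\right) \left(-3199801 - \frac{464}{3}\right) = 6382138 \left(- \frac{9599867}{3}\right) = - \frac{61267675975646}{3}$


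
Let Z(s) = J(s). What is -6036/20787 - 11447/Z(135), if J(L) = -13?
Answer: 6099239/6929 ≈ 880.25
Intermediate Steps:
Z(s) = -13
-6036/20787 - 11447/Z(135) = -6036/20787 - 11447/(-13) = -6036*1/20787 - 11447*(-1/13) = -2012/6929 + 11447/13 = 6099239/6929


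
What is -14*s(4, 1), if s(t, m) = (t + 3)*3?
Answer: -294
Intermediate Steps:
s(t, m) = 9 + 3*t (s(t, m) = (3 + t)*3 = 9 + 3*t)
-14*s(4, 1) = -14*(9 + 3*4) = -14*(9 + 12) = -14*21 = -294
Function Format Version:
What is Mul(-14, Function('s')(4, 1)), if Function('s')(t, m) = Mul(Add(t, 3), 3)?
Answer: -294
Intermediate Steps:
Function('s')(t, m) = Add(9, Mul(3, t)) (Function('s')(t, m) = Mul(Add(3, t), 3) = Add(9, Mul(3, t)))
Mul(-14, Function('s')(4, 1)) = Mul(-14, Add(9, Mul(3, 4))) = Mul(-14, Add(9, 12)) = Mul(-14, 21) = -294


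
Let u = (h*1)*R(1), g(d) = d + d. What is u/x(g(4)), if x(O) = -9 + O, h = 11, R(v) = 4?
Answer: -44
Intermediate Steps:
g(d) = 2*d
u = 44 (u = (11*1)*4 = 11*4 = 44)
u/x(g(4)) = 44/(-9 + 2*4) = 44/(-9 + 8) = 44/(-1) = 44*(-1) = -44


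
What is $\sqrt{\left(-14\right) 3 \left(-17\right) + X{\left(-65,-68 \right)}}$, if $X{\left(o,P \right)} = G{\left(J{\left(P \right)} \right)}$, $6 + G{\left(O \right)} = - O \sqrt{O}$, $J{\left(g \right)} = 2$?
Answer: $\sqrt{708 - 2 \sqrt{2}} \approx 26.555$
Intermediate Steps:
$G{\left(O \right)} = -6 - O^{\frac{3}{2}}$ ($G{\left(O \right)} = -6 + - O \sqrt{O} = -6 - O^{\frac{3}{2}}$)
$X{\left(o,P \right)} = -6 - 2 \sqrt{2}$ ($X{\left(o,P \right)} = -6 - 2^{\frac{3}{2}} = -6 - 2 \sqrt{2}$)
$\sqrt{\left(-14\right) 3 \left(-17\right) + X{\left(-65,-68 \right)}} = \sqrt{\left(-14\right) 3 \left(-17\right) - \left(6 + 2 \sqrt{2}\right)} = \sqrt{\left(-42\right) \left(-17\right) - \left(6 + 2 \sqrt{2}\right)} = \sqrt{714 - \left(6 + 2 \sqrt{2}\right)} = \sqrt{708 - 2 \sqrt{2}}$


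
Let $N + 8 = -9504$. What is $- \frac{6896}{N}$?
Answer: $\frac{862}{1189} \approx 0.72498$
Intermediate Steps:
$N = -9512$ ($N = -8 - 9504 = -9512$)
$- \frac{6896}{N} = - \frac{6896}{-9512} = \left(-6896\right) \left(- \frac{1}{9512}\right) = \frac{862}{1189}$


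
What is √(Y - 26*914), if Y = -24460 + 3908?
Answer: 6*I*√1231 ≈ 210.51*I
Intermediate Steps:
Y = -20552
√(Y - 26*914) = √(-20552 - 26*914) = √(-20552 - 23764) = √(-44316) = 6*I*√1231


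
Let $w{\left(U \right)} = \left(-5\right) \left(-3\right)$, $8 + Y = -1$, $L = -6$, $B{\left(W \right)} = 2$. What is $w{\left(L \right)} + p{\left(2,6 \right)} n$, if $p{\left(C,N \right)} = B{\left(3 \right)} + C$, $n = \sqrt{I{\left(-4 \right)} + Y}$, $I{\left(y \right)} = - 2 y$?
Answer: $15 + 4 i \approx 15.0 + 4.0 i$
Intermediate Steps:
$Y = -9$ ($Y = -8 - 1 = -9$)
$w{\left(U \right)} = 15$
$n = i$ ($n = \sqrt{\left(-2\right) \left(-4\right) - 9} = \sqrt{8 - 9} = \sqrt{-1} = i \approx 1.0 i$)
$p{\left(C,N \right)} = 2 + C$
$w{\left(L \right)} + p{\left(2,6 \right)} n = 15 + \left(2 + 2\right) i = 15 + 4 i$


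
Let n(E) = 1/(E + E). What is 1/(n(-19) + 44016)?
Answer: 38/1672607 ≈ 2.2719e-5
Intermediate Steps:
n(E) = 1/(2*E)
1/(n(-19) + 44016) = 1/((1/2)/(-19) + 44016) = 1/((1/2)*(-1/19) + 44016) = 1/(-1/38 + 44016) = 1/(1672607/38) = 38/1672607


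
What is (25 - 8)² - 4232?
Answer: -3943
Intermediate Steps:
(25 - 8)² - 4232 = 17² - 4232 = 289 - 4232 = -3943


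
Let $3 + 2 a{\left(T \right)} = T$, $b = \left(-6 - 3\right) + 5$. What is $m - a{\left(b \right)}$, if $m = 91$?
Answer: $\frac{189}{2} \approx 94.5$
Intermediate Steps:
$b = -4$ ($b = -9 + 5 = -4$)
$a{\left(T \right)} = - \frac{3}{2} + \frac{T}{2}$
$m - a{\left(b \right)} = 91 - \left(- \frac{3}{2} + \frac{1}{2} \left(-4\right)\right) = 91 - \left(- \frac{3}{2} - 2\right) = 91 - - \frac{7}{2} = 91 + \frac{7}{2} = \frac{189}{2}$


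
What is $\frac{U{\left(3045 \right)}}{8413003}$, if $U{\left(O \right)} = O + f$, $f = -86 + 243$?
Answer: $\frac{3202}{8413003} \approx 0.0003806$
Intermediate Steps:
$f = 157$
$U{\left(O \right)} = 157 + O$ ($U{\left(O \right)} = O + 157 = 157 + O$)
$\frac{U{\left(3045 \right)}}{8413003} = \frac{157 + 3045}{8413003} = 3202 \cdot \frac{1}{8413003} = \frac{3202}{8413003}$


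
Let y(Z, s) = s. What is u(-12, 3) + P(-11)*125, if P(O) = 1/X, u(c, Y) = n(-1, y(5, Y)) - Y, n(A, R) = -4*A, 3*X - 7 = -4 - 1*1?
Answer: 377/2 ≈ 188.50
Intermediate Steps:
X = ⅔ (X = 7/3 + (-4 - 1*1)/3 = 7/3 + (-4 - 1)/3 = 7/3 + (⅓)*(-5) = 7/3 - 5/3 = ⅔ ≈ 0.66667)
u(c, Y) = 4 - Y (u(c, Y) = -4*(-1) - Y = 4 - Y)
P(O) = 3/2 (P(O) = 1/(⅔) = 3/2)
u(-12, 3) + P(-11)*125 = (4 - 1*3) + (3/2)*125 = (4 - 3) + 375/2 = 1 + 375/2 = 377/2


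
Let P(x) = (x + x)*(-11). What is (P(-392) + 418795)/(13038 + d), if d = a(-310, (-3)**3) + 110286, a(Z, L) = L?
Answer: 142473/41099 ≈ 3.4666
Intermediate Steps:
P(x) = -22*x (P(x) = (2*x)*(-11) = -22*x)
d = 110259 (d = (-3)**3 + 110286 = -27 + 110286 = 110259)
(P(-392) + 418795)/(13038 + d) = (-22*(-392) + 418795)/(13038 + 110259) = (8624 + 418795)/123297 = 427419*(1/123297) = 142473/41099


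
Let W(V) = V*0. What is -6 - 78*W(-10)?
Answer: -6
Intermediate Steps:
W(V) = 0
-6 - 78*W(-10) = -6 - 78*0 = -6 + 0 = -6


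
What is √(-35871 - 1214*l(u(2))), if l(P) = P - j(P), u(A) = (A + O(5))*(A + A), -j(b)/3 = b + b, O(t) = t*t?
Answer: I*√953655 ≈ 976.55*I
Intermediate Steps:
O(t) = t²
j(b) = -6*b (j(b) = -3*(b + b) = -6*b)
u(A) = 2*A*(25 + A) (u(A) = (A + 5²)*(A + A) = (A + 25)*(2*A) = (25 + A)*(2*A) = 2*A*(25 + A))
l(P) = 7*P (l(P) = P - (-6)*P = P + 6*P = 7*P)
√(-35871 - 1214*l(u(2))) = √(-35871 - 8498*2*2*(25 + 2)) = √(-35871 - 8498*2*2*27) = √(-35871 - 8498*108) = √(-35871 - 1214*756) = √(-35871 - 917784) = √(-953655) = I*√953655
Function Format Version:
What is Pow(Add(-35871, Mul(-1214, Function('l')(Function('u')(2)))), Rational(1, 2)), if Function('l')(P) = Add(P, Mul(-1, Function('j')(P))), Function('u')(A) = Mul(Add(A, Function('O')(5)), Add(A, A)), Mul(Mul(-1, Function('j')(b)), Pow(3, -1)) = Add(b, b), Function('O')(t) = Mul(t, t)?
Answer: Mul(I, Pow(953655, Rational(1, 2))) ≈ Mul(976.55, I)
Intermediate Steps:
Function('O')(t) = Pow(t, 2)
Function('j')(b) = Mul(-6, b) (Function('j')(b) = Mul(-3, Add(b, b)) = Mul(-3, Mul(2, b)) = Mul(-6, b))
Function('u')(A) = Mul(2, A, Add(25, A)) (Function('u')(A) = Mul(Add(A, Pow(5, 2)), Add(A, A)) = Mul(Add(A, 25), Mul(2, A)) = Mul(Add(25, A), Mul(2, A)) = Mul(2, A, Add(25, A)))
Function('l')(P) = Mul(7, P) (Function('l')(P) = Add(P, Mul(-1, Mul(-6, P))) = Add(P, Mul(6, P)) = Mul(7, P))
Pow(Add(-35871, Mul(-1214, Function('l')(Function('u')(2)))), Rational(1, 2)) = Pow(Add(-35871, Mul(-1214, Mul(7, Mul(2, 2, Add(25, 2))))), Rational(1, 2)) = Pow(Add(-35871, Mul(-1214, Mul(7, Mul(2, 2, 27)))), Rational(1, 2)) = Pow(Add(-35871, Mul(-1214, Mul(7, 108))), Rational(1, 2)) = Pow(Add(-35871, Mul(-1214, 756)), Rational(1, 2)) = Pow(Add(-35871, -917784), Rational(1, 2)) = Pow(-953655, Rational(1, 2)) = Mul(I, Pow(953655, Rational(1, 2)))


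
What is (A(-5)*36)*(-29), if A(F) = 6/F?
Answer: 6264/5 ≈ 1252.8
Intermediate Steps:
(A(-5)*36)*(-29) = ((6/(-5))*36)*(-29) = ((6*(-⅕))*36)*(-29) = -6/5*36*(-29) = -216/5*(-29) = 6264/5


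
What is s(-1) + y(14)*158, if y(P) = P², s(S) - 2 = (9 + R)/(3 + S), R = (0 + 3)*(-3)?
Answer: 30970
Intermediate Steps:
R = -9 (R = 3*(-3) = -9)
s(S) = 2 (s(S) = 2 + (9 - 9)/(3 + S) = 2 + 0/(3 + S) = 2 + 0 = 2)
s(-1) + y(14)*158 = 2 + 14²*158 = 2 + 196*158 = 2 + 30968 = 30970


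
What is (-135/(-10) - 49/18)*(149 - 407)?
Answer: -8342/3 ≈ -2780.7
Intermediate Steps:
(-135/(-10) - 49/18)*(149 - 407) = (-135*(-⅒) - 49*1/18)*(-258) = (27/2 - 49/18)*(-258) = (97/9)*(-258) = -8342/3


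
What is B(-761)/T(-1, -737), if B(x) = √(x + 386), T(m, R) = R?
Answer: -5*I*√15/737 ≈ -0.026275*I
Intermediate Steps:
B(x) = √(386 + x)
B(-761)/T(-1, -737) = √(386 - 761)/(-737) = √(-375)*(-1/737) = (5*I*√15)*(-1/737) = -5*I*√15/737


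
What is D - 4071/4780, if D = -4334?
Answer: -20720591/4780 ≈ -4334.9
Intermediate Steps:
D - 4071/4780 = -4334 - 4071/4780 = -20720591/4780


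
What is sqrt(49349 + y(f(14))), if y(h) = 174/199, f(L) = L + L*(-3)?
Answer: 25*sqrt(3126887)/199 ≈ 222.15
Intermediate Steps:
f(L) = -2*L (f(L) = L - 3*L = -2*L)
y(h) = 174/199 (y(h) = 174*(1/199) = 174/199)
sqrt(49349 + y(f(14))) = sqrt(49349 + 174/199) = sqrt(9820625/199) = 25*sqrt(3126887)/199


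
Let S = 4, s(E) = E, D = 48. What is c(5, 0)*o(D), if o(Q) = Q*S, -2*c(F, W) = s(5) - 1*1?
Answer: -384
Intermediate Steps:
c(F, W) = -2 (c(F, W) = -(5 - 1*1)/2 = -(5 - 1)/2 = -½*4 = -2)
o(Q) = 4*Q (o(Q) = Q*4 = 4*Q)
c(5, 0)*o(D) = -8*48 = -2*192 = -384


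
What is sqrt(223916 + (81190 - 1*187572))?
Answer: sqrt(117534) ≈ 342.83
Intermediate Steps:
sqrt(223916 + (81190 - 1*187572)) = sqrt(223916 + (81190 - 187572)) = sqrt(223916 - 106382) = sqrt(117534)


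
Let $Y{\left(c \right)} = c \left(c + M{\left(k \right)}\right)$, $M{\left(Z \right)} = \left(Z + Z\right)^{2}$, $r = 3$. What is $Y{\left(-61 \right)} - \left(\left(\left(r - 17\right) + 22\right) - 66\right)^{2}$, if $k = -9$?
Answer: $-19407$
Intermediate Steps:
$M{\left(Z \right)} = 4 Z^{2}$ ($M{\left(Z \right)} = \left(2 Z\right)^{2} = 4 Z^{2}$)
$Y{\left(c \right)} = c \left(324 + c\right)$ ($Y{\left(c \right)} = c \left(c + 4 \left(-9\right)^{2}\right) = c \left(c + 4 \cdot 81\right) = c \left(c + 324\right) = c \left(324 + c\right)$)
$Y{\left(-61 \right)} - \left(\left(\left(r - 17\right) + 22\right) - 66\right)^{2} = - 61 \left(324 - 61\right) - \left(\left(\left(3 - 17\right) + 22\right) - 66\right)^{2} = \left(-61\right) 263 - \left(\left(-14 + 22\right) - 66\right)^{2} = -16043 - \left(8 - 66\right)^{2} = -16043 - \left(-58\right)^{2} = -16043 - 3364 = -19407$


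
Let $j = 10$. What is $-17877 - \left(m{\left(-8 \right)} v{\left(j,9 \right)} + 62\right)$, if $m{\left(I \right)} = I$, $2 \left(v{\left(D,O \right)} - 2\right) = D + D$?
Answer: $-17843$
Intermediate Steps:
$v{\left(D,O \right)} = 2 + D$ ($v{\left(D,O \right)} = 2 + \frac{D + D}{2} = 2 + \frac{2 D}{2} = 2 + D$)
$-17877 - \left(m{\left(-8 \right)} v{\left(j,9 \right)} + 62\right) = -17877 - \left(- 8 \left(2 + 10\right) + 62\right) = -17877 - \left(\left(-8\right) 12 + 62\right) = -17877 - \left(-96 + 62\right) = -17877 - -34 = -17877 + 34 = -17843$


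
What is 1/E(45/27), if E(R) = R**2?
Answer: 9/25 ≈ 0.36000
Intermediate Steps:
1/E(45/27) = 1/((45/27)**2) = 1/((45*(1/27))**2) = 1/((5/3)**2) = 1/(25/9) = 9/25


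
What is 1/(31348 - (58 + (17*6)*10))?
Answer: 1/30270 ≈ 3.3036e-5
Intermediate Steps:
1/(31348 - (58 + (17*6)*10)) = 1/(31348 - (58 + 102*10)) = 1/(31348 - (58 + 1020)) = 1/(31348 - 1*1078) = 1/(31348 - 1078) = 1/30270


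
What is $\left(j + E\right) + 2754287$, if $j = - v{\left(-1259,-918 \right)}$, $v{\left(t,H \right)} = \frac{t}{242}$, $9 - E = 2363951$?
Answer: $\frac{94464749}{242} \approx 3.9035 \cdot 10^{5}$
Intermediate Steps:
$E = -2363942$ ($E = 9 - 2363951 = -2363942$)
$v{\left(t,H \right)} = \frac{t}{242}$ ($v{\left(t,H \right)} = t \frac{1}{242} = \frac{t}{242}$)
$j = \frac{1259}{242}$ ($j = - \frac{-1259}{242} = \left(-1\right) \left(- \frac{1259}{242}\right) = \frac{1259}{242} \approx 5.2025$)
$\left(j + E\right) + 2754287 = \left(\frac{1259}{242} - 2363942\right) + 2754287 = - \frac{572072705}{242} + 2754287 = \frac{94464749}{242}$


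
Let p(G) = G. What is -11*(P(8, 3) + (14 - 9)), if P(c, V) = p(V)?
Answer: -88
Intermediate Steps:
P(c, V) = V
-11*(P(8, 3) + (14 - 9)) = -11*(3 + (14 - 9)) = -11*(3 + 5) = -11*8 = -88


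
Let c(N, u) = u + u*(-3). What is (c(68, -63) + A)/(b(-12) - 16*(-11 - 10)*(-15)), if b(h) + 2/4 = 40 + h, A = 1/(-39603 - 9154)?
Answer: -12286762/488788925 ≈ -0.025137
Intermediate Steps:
c(N, u) = -2*u (c(N, u) = u - 3*u = -2*u)
A = -1/48757 (A = 1/(-48757) = -1/48757 ≈ -2.0510e-5)
b(h) = 79/2 + h (b(h) = -1/2 + (40 + h) = 79/2 + h)
(c(68, -63) + A)/(b(-12) - 16*(-11 - 10)*(-15)) = (-2*(-63) - 1/48757)/((79/2 - 12) - 16*(-11 - 10)*(-15)) = (126 - 1/48757)/(55/2 - 16*(-21)*(-15)) = 6143381/(48757*(55/2 + 336*(-15))) = 6143381/(48757*(55/2 - 5040)) = 6143381/(48757*(-10025/2)) = (6143381/48757)*(-2/10025) = -12286762/488788925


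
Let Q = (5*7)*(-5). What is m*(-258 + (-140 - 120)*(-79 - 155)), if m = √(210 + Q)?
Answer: 60582*√35 ≈ 3.5841e+5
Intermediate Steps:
Q = -175 (Q = 35*(-5) = -175)
m = √35 (m = √(210 - 175) = √35 ≈ 5.9161)
m*(-258 + (-140 - 120)*(-79 - 155)) = √35*(-258 + (-140 - 120)*(-79 - 155)) = √35*(-258 - 260*(-234)) = √35*(-258 + 60840) = √35*60582 = 60582*√35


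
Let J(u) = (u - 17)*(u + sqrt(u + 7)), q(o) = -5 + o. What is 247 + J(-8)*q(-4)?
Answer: -1553 + 225*I ≈ -1553.0 + 225.0*I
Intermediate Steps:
J(u) = (-17 + u)*(u + sqrt(7 + u))
247 + J(-8)*q(-4) = 247 + ((-8)**2 - 17*(-8) - 17*sqrt(7 - 8) - 8*sqrt(7 - 8))*(-5 - 4) = 247 + (64 + 136 - 17*I - 8*I)*(-9) = 247 + (200 - 25*I)*(-9) = 247 + (-1800 + 225*I) = -1553 + 225*I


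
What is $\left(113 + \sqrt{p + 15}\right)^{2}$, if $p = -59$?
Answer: $12725 + 452 i \sqrt{11} \approx 12725.0 + 1499.1 i$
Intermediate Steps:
$\left(113 + \sqrt{p + 15}\right)^{2} = \left(113 + \sqrt{-59 + 15}\right)^{2} = \left(113 + \sqrt{-44}\right)^{2} = \left(113 + 2 i \sqrt{11}\right)^{2}$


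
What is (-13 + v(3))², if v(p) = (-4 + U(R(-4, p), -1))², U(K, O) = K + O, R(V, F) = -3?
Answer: 2601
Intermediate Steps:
v(p) = 64 (v(p) = (-4 + (-3 - 1))² = (-4 - 4)² = (-8)² = 64)
(-13 + v(3))² = (-13 + 64)² = 51² = 2601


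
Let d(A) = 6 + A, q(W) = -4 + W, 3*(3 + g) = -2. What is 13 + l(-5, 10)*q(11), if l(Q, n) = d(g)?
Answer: 88/3 ≈ 29.333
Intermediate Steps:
g = -11/3 (g = -3 + (1/3)*(-2) = -3 - 2/3 = -11/3 ≈ -3.6667)
l(Q, n) = 7/3 (l(Q, n) = 6 - 11/3 = 7/3)
13 + l(-5, 10)*q(11) = 13 + 7*(-4 + 11)/3 = 13 + (7/3)*7 = 13 + 49/3 = 88/3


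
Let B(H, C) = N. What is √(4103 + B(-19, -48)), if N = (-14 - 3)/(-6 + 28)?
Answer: √1985478/22 ≈ 64.049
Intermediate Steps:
N = -17/22 ≈ -0.77273
B(H, C) = -17/22
√(4103 + B(-19, -48)) = √(4103 - 17/22) = √(90249/22) = √1985478/22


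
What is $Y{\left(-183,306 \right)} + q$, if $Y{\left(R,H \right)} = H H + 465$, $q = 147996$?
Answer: $242097$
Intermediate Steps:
$Y{\left(R,H \right)} = 465 + H^{2}$ ($Y{\left(R,H \right)} = H^{2} + 465 = 465 + H^{2}$)
$Y{\left(-183,306 \right)} + q = \left(465 + 306^{2}\right) + 147996 = \left(465 + 93636\right) + 147996 = 94101 + 147996 = 242097$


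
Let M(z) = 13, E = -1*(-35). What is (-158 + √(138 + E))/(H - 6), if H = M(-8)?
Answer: -158/7 + √173/7 ≈ -20.692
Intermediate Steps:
E = 35
H = 13
(-158 + √(138 + E))/(H - 6) = (-158 + √(138 + 35))/(13 - 6) = (-158 + √173)/7 = (-158 + √173)*(⅐) = -158/7 + √173/7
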